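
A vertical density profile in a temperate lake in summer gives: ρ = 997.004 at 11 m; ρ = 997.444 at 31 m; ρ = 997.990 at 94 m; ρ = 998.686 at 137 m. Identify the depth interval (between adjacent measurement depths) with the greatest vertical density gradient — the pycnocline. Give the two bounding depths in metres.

Compute the density gradient over each adjacent pair:
  11–31 m: Δρ/Δz = 0.440/20 = 0.022 kg m⁻⁴
  31–94 m: Δρ/Δz = 0.546/63 = 8.7 × 10⁻³ kg m⁻⁴
  94–137 m: Δρ/Δz = 0.696/43 = 0.016 kg m⁻⁴
The largest gradient is in the 11–31 m interval — the pycnocline.

11–31 m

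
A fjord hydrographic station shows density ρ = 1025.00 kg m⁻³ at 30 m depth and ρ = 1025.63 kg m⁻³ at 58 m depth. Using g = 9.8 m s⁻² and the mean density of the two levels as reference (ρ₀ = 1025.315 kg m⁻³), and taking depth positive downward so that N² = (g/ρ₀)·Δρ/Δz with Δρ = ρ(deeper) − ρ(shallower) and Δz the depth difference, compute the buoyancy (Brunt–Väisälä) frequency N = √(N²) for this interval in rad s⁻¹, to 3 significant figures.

Δρ = 1025.63 − 1025.00 = 0.63 kg m⁻³ over Δz = 58 − 30 = 28 m.
N² = (9.8/1025.315) × (0.63/28) = 2.1506 × 10⁻⁴ s⁻².
N = √(2.1506 × 10⁻⁴) = 0.014665 rad s⁻¹ ≈ 0.0147 rad s⁻¹.

0.0147 rad s⁻¹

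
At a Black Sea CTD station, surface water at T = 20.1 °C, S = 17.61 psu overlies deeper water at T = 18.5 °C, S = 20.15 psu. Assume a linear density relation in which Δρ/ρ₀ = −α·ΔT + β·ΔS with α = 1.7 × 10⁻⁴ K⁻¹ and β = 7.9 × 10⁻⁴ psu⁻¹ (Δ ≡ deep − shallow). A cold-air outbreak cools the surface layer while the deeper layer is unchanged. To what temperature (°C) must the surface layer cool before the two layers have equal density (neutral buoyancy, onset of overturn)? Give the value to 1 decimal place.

Neutral buoyancy requires Δρ = 0, i.e. −α(T_deep − T_surf′) + β(S_deep − S_surf) = 0.
T_surf′ = T_deep − (β/α)·ΔS = 18.5 − (7.9 × 10⁻⁴/1.7 × 10⁻⁴)·(+2.54) = 6.696 °C.
Cooling required: 20.1 − (6.696) = 13.404 °C.

6.7 °C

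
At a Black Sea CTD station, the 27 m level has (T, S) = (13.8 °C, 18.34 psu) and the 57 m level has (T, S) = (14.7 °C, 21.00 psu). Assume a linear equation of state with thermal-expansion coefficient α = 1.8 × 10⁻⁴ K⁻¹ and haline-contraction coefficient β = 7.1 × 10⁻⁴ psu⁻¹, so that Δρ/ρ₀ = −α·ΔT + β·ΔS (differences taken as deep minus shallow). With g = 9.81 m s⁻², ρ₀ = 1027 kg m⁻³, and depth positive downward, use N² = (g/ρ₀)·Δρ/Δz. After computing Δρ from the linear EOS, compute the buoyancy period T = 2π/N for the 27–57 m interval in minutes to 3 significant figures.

4.41 min

ΔT = +0.9 K, ΔS = +2.66 psu (deep − shallow).
Δρ/ρ₀ = −αΔT + βΔS = -1.62 × 10⁻⁴ + 1.8886 × 10⁻³ = 1.7266 × 10⁻³, so Δρ ≈ 1.773 kg m⁻³.
N² = (g/ρ₀)·Δρ/Δz = g·(Δρ/ρ₀)/Δz = 9.81 × 1.7266 × 10⁻³ / 30 = 5.6460 × 10⁻⁴ s⁻².
N = √(5.6460 × 10⁻⁴) = 0.023761 rad s⁻¹ → T = 2π/N = 264.43 s = 4.4072 min ≈ 4.41 min.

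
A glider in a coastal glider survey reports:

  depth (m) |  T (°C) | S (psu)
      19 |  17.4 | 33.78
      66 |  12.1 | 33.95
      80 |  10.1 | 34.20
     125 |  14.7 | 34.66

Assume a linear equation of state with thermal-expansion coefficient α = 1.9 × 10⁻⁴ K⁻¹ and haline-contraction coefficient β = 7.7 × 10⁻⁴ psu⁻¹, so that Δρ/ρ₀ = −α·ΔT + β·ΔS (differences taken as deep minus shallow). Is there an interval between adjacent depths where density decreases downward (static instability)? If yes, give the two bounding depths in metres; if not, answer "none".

Evaluate Δρ/ρ₀ = −αΔT + βΔS across each adjacent pair:
  19–66 m: −αΔT+βΔS = −(1.9 × 10⁻⁴)(-5.3)+(7.7 × 10⁻⁴)(+0.17) = 1.1 × 10⁻³ → stable
  66–80 m: −αΔT+βΔS = −(1.9 × 10⁻⁴)(-2.0)+(7.7 × 10⁻⁴)(+0.25) = 5.7 × 10⁻⁴ → stable
  80–125 m: −αΔT+βΔS = −(1.9 × 10⁻⁴)(+4.6)+(7.7 × 10⁻⁴)(+0.46) = -5.2 × 10⁻⁴ → UNSTABLE
The 80–125 m interval has Δρ < 0: lighter water underlies denser water.

80–125 m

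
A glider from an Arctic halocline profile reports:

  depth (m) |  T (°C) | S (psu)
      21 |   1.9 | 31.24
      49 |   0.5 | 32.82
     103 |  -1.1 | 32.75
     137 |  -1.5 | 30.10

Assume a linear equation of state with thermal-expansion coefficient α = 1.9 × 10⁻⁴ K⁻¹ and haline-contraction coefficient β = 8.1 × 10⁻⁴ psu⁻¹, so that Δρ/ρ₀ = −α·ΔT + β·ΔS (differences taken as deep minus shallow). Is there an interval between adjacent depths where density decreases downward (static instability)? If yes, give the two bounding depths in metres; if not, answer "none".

103–137 m

Evaluate Δρ/ρ₀ = −αΔT + βΔS across each adjacent pair:
  21–49 m: −αΔT+βΔS = −(1.9 × 10⁻⁴)(-1.4)+(8.1 × 10⁻⁴)(+1.58) = 1.5 × 10⁻³ → stable
  49–103 m: −αΔT+βΔS = −(1.9 × 10⁻⁴)(-1.6)+(8.1 × 10⁻⁴)(-0.07) = 2.5 × 10⁻⁴ → stable
  103–137 m: −αΔT+βΔS = −(1.9 × 10⁻⁴)(-0.4)+(8.1 × 10⁻⁴)(-2.65) = -2.1 × 10⁻³ → UNSTABLE
The 103–137 m interval has Δρ < 0: lighter water underlies denser water.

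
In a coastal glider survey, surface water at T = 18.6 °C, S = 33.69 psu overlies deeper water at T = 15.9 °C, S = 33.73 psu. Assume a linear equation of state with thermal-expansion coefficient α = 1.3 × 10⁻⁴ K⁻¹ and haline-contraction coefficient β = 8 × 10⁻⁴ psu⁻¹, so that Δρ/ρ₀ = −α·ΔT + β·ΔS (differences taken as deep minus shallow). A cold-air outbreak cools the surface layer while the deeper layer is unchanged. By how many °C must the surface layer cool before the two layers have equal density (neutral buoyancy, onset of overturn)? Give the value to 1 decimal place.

Neutral buoyancy requires Δρ = 0, i.e. −α(T_deep − T_surf′) + β(S_deep − S_surf) = 0.
T_surf′ = T_deep − (β/α)·ΔS = 15.9 − (8 × 10⁻⁴/1.3 × 10⁻⁴)·(+0.04) = 15.654 °C.
Cooling required: 18.6 − (15.654) = 2.946 °C.

2.9 °C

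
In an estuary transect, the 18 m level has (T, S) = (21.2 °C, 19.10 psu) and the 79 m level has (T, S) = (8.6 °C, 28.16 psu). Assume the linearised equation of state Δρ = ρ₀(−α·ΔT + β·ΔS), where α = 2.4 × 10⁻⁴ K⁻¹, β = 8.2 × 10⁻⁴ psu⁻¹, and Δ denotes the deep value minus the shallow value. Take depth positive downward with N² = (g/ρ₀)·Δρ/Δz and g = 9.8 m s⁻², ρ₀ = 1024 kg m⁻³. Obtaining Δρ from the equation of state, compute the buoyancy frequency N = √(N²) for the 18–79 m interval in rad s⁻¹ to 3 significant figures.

0.0410 rad s⁻¹

ΔT = -12.6 K, ΔS = +9.06 psu (deep − shallow).
Δρ/ρ₀ = −αΔT + βΔS = 3.024 × 10⁻³ + 7.4292 × 10⁻³ = 0.0104532, so Δρ ≈ 10.70 kg m⁻³.
N² = (g/ρ₀)·Δρ/Δz = g·(Δρ/ρ₀)/Δz = 9.8 × 0.0104532 / 61 = 1.6794 × 10⁻³ s⁻².
N = √(1.6794 × 10⁻³) = 0.040980 rad s⁻¹ ≈ 0.0410 rad s⁻¹.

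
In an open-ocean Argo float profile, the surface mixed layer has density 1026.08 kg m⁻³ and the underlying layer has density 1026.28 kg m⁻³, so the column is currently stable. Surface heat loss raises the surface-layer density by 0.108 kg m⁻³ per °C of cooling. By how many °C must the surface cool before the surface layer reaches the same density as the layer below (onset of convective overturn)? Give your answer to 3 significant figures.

Density deficit of the surface layer: 1026.28 − 1026.08 = 0.2 kg m⁻³.
Required change = 0.2 / 0.108 = 1.85 °C.

1.85 °C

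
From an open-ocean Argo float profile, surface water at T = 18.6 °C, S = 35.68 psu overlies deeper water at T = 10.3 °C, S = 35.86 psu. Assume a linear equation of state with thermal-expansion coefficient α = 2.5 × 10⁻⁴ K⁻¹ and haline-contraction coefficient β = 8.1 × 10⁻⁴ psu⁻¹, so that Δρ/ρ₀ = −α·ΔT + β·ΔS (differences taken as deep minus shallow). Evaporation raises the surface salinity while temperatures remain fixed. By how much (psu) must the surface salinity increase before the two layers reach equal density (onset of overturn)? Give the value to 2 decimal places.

2.74 psu

Neutral buoyancy requires −α(T_deep − T_surf) + β(S_deep − S_surf′) = 0.
S_surf′ = S_deep − (α/β)·ΔT = 35.86 − (2.5 × 10⁻⁴/8.1 × 10⁻⁴)·(-8.3) = 38.4217 psu.
Increase required: 38.4217 − 35.68 = 2.7417 psu.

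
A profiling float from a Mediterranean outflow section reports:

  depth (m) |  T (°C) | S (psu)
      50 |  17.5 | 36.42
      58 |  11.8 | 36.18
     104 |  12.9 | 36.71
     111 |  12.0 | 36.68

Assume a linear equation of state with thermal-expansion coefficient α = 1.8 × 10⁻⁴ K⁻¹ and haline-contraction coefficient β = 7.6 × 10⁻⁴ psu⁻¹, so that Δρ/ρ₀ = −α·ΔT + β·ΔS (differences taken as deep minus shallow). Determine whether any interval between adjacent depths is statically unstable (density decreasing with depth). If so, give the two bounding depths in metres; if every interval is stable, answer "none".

Evaluate Δρ/ρ₀ = −αΔT + βΔS across each adjacent pair:
  50–58 m: −αΔT+βΔS = −(1.8 × 10⁻⁴)(-5.7)+(7.6 × 10⁻⁴)(-0.24) = 8.4 × 10⁻⁴ → stable
  58–104 m: −αΔT+βΔS = −(1.8 × 10⁻⁴)(+1.1)+(7.6 × 10⁻⁴)(+0.53) = 2.0 × 10⁻⁴ → stable
  104–111 m: −αΔT+βΔS = −(1.8 × 10⁻⁴)(-0.9)+(7.6 × 10⁻⁴)(-0.03) = 1.4 × 10⁻⁴ → stable
Every interval has Δρ > 0: the column is stably stratified throughout.

none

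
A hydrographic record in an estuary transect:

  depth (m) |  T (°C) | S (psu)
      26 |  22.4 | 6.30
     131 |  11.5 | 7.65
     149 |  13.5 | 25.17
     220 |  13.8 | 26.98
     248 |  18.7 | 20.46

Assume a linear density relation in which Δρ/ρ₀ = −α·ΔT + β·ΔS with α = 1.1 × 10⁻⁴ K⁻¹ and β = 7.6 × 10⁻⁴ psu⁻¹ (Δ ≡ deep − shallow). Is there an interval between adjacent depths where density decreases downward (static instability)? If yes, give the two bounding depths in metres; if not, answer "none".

220–248 m

Evaluate Δρ/ρ₀ = −αΔT + βΔS across each adjacent pair:
  26–131 m: −αΔT+βΔS = −(1.1 × 10⁻⁴)(-10.9)+(7.6 × 10⁻⁴)(+1.35) = 2.2 × 10⁻³ → stable
  131–149 m: −αΔT+βΔS = −(1.1 × 10⁻⁴)(+2.0)+(7.6 × 10⁻⁴)(+17.52) = 0.013 → stable
  149–220 m: −αΔT+βΔS = −(1.1 × 10⁻⁴)(+0.3)+(7.6 × 10⁻⁴)(+1.81) = 1.3 × 10⁻³ → stable
  220–248 m: −αΔT+βΔS = −(1.1 × 10⁻⁴)(+4.9)+(7.6 × 10⁻⁴)(-6.52) = -5.5 × 10⁻³ → UNSTABLE
The 220–248 m interval has Δρ < 0: lighter water underlies denser water.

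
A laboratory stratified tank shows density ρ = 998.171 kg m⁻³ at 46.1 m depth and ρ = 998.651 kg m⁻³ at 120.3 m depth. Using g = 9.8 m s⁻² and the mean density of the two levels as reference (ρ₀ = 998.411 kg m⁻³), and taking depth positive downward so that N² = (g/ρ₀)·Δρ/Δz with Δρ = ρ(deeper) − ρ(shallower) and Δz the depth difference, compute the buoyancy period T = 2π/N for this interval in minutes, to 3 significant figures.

Δρ = 998.651 − 998.171 = 0.480 kg m⁻³ over Δz = 120.3 − 46.1 = 74.2 m.
N² = (9.8/998.411) × (0.480/74.2) = 6.3497 × 10⁻⁵ s⁻².
N = √(6.3497 × 10⁻⁵) = 7.9685 × 10⁻³ rad s⁻¹, so T = 2π/N = 788.50 s = 13.142 min ≈ 13.1 min.

13.1 min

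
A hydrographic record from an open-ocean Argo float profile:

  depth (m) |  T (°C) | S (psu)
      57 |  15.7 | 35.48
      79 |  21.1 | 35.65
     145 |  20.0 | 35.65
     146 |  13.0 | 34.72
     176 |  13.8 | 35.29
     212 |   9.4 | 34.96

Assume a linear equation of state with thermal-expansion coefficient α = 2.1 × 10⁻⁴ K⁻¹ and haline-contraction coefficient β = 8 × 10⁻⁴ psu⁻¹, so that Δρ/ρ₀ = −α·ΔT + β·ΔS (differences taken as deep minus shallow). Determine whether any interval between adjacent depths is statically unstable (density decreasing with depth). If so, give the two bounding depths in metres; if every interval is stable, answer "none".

Evaluate Δρ/ρ₀ = −αΔT + βΔS across each adjacent pair:
  57–79 m: −αΔT+βΔS = −(2.1 × 10⁻⁴)(+5.4)+(8 × 10⁻⁴)(+0.17) = -1.0 × 10⁻³ → UNSTABLE
  79–145 m: −αΔT+βΔS = −(2.1 × 10⁻⁴)(-1.1)+(8 × 10⁻⁴)(+0.00) = 2.3 × 10⁻⁴ → stable
  145–146 m: −αΔT+βΔS = −(2.1 × 10⁻⁴)(-7.0)+(8 × 10⁻⁴)(-0.93) = 7.3 × 10⁻⁴ → stable
  146–176 m: −αΔT+βΔS = −(2.1 × 10⁻⁴)(+0.8)+(8 × 10⁻⁴)(+0.57) = 2.9 × 10⁻⁴ → stable
  176–212 m: −αΔT+βΔS = −(2.1 × 10⁻⁴)(-4.4)+(8 × 10⁻⁴)(-0.33) = 6.6 × 10⁻⁴ → stable
The 57–79 m interval has Δρ < 0: lighter water underlies denser water.

57–79 m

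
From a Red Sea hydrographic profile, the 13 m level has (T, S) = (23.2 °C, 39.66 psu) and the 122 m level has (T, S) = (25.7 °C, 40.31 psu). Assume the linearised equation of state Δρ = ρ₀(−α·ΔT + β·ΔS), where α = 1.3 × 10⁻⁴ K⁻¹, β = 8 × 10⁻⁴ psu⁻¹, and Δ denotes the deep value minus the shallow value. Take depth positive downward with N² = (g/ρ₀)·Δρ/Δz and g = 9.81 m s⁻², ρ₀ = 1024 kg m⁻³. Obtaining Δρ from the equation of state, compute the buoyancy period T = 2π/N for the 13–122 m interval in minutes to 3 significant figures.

ΔT = +2.5 K, ΔS = +0.65 psu (deep − shallow).
Δρ/ρ₀ = −αΔT + βΔS = -3.25 × 10⁻⁴ + 5.20 × 10⁻⁴ = 1.95 × 10⁻⁴, so Δρ ≈ 0.1997 kg m⁻³.
N² = (g/ρ₀)·Δρ/Δz = g·(Δρ/ρ₀)/Δz = 9.81 × 1.95 × 10⁻⁴ / 109 = 1.7550 × 10⁻⁵ s⁻².
N = √(1.7550 × 10⁻⁵) = 4.1893 × 10⁻³ rad s⁻¹ → T = 2π/N = 1.4998 × 10³ s = 24.997 min ≈ 25.0 min.

25.0 min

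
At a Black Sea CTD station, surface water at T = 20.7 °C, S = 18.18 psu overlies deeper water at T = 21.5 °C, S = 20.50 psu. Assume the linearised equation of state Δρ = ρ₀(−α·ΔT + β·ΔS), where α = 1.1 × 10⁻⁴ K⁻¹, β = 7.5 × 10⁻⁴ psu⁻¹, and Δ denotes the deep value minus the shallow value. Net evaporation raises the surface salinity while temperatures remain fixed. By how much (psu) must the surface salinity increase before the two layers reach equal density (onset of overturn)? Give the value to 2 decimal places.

2.20 psu

Neutral buoyancy requires −α(T_deep − T_surf) + β(S_deep − S_surf′) = 0.
S_surf′ = S_deep − (α/β)·ΔT = 20.50 − (1.1 × 10⁻⁴/7.5 × 10⁻⁴)·(+0.8) = 20.3827 psu.
Increase required: 20.3827 − 18.18 = 2.2027 psu.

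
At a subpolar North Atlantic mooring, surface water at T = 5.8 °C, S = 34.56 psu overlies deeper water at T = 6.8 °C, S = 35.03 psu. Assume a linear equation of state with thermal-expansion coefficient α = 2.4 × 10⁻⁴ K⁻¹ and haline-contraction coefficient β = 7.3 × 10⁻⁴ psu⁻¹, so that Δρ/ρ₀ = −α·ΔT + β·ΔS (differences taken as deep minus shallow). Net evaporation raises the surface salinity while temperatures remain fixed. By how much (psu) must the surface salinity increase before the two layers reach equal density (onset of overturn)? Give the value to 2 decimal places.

0.14 psu

Neutral buoyancy requires −α(T_deep − T_surf) + β(S_deep − S_surf′) = 0.
S_surf′ = S_deep − (α/β)·ΔT = 35.03 − (2.4 × 10⁻⁴/7.3 × 10⁻⁴)·(+1.0) = 34.7012 psu.
Increase required: 34.7012 − 34.56 = 0.1412 psu.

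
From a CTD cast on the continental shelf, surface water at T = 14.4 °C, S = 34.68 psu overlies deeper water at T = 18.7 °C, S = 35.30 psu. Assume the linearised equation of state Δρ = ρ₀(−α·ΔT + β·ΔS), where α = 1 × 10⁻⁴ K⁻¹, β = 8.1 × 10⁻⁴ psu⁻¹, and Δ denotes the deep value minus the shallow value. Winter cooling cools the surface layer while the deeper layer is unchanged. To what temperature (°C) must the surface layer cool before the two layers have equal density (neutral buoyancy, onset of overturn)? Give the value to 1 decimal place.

13.7 °C

Neutral buoyancy requires Δρ = 0, i.e. −α(T_deep − T_surf′) + β(S_deep − S_surf) = 0.
T_surf′ = T_deep − (β/α)·ΔS = 18.7 − (8.1 × 10⁻⁴/1 × 10⁻⁴)·(+0.62) = 13.678 °C.
Cooling required: 14.4 − (13.678) = 0.722 °C.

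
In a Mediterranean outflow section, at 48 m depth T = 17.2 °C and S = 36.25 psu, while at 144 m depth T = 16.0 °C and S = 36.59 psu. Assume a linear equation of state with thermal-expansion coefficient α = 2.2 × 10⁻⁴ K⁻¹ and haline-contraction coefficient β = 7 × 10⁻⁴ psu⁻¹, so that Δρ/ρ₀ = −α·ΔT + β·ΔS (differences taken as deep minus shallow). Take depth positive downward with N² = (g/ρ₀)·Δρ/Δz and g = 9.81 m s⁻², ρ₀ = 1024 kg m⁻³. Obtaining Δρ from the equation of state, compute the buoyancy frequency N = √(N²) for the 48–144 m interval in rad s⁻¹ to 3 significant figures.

7.16 × 10⁻³ rad s⁻¹

ΔT = -1.2 K, ΔS = +0.34 psu (deep − shallow).
Δρ/ρ₀ = −αΔT + βΔS = 2.64 × 10⁻⁴ + 2.38 × 10⁻⁴ = 5.02 × 10⁻⁴, so Δρ ≈ 0.5140 kg m⁻³.
N² = (g/ρ₀)·Δρ/Δz = g·(Δρ/ρ₀)/Δz = 9.81 × 5.02 × 10⁻⁴ / 96 = 5.1298 × 10⁻⁵ s⁻².
N = √(5.1298 × 10⁻⁵) = 7.1623 × 10⁻³ rad s⁻¹ ≈ 7.16 × 10⁻³ rad s⁻¹.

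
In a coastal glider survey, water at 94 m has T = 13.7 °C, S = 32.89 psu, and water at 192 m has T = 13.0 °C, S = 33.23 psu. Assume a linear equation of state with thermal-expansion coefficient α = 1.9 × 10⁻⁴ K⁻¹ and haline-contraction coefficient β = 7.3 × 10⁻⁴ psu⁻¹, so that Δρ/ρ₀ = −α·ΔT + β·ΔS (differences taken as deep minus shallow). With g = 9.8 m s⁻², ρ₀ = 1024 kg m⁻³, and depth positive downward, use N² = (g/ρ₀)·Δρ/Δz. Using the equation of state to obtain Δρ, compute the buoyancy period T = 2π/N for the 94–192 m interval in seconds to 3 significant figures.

1.02 × 10³ s

ΔT = -0.7 K, ΔS = +0.34 psu (deep − shallow).
Δρ/ρ₀ = −αΔT + βΔS = 1.33 × 10⁻⁴ + 2.482 × 10⁻⁴ = 3.812 × 10⁻⁴, so Δρ ≈ 0.3903 kg m⁻³.
N² = (g/ρ₀)·Δρ/Δz = g·(Δρ/ρ₀)/Δz = 9.8 × 3.812 × 10⁻⁴ / 98 = 3.8120 × 10⁻⁵ s⁻².
N = √(3.8120 × 10⁻⁵) = 6.1741 × 10⁻³ rad s⁻¹ → T = 2π/N = 1.0177 × 10³ s ≈ 1.02 × 10³ s.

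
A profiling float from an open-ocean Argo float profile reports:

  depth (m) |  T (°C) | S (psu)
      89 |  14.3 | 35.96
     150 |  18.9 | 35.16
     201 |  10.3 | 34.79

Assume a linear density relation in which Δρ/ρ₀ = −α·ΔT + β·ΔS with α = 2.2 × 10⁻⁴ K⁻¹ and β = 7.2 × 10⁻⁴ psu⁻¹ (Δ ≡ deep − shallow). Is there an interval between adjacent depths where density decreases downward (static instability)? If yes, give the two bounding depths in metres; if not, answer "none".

89–150 m

Evaluate Δρ/ρ₀ = −αΔT + βΔS across each adjacent pair:
  89–150 m: −αΔT+βΔS = −(2.2 × 10⁻⁴)(+4.6)+(7.2 × 10⁻⁴)(-0.80) = -1.6 × 10⁻³ → UNSTABLE
  150–201 m: −αΔT+βΔS = −(2.2 × 10⁻⁴)(-8.6)+(7.2 × 10⁻⁴)(-0.37) = 1.6 × 10⁻³ → stable
The 89–150 m interval has Δρ < 0: lighter water underlies denser water.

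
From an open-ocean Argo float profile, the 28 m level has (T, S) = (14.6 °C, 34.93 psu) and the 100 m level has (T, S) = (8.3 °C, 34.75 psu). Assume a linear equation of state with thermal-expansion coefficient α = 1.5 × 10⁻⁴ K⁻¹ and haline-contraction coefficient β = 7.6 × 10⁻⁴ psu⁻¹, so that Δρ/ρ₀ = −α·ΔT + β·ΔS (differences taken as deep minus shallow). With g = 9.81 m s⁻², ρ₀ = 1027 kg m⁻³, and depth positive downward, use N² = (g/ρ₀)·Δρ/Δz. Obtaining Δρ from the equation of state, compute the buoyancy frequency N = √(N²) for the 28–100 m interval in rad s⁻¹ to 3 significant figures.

ΔT = -6.3 K, ΔS = -0.18 psu (deep − shallow).
Δρ/ρ₀ = −αΔT + βΔS = 9.45 × 10⁻⁴ − 1.368 × 10⁻⁴ = 8.082 × 10⁻⁴, so Δρ ≈ 0.8300 kg m⁻³.
N² = (g/ρ₀)·Δρ/Δz = g·(Δρ/ρ₀)/Δz = 9.81 × 8.082 × 10⁻⁴ / 72 = 1.1012 × 10⁻⁴ s⁻².
N = √(1.1012 × 10⁻⁴) = 0.010494 rad s⁻¹ ≈ 0.0105 rad s⁻¹.

0.0105 rad s⁻¹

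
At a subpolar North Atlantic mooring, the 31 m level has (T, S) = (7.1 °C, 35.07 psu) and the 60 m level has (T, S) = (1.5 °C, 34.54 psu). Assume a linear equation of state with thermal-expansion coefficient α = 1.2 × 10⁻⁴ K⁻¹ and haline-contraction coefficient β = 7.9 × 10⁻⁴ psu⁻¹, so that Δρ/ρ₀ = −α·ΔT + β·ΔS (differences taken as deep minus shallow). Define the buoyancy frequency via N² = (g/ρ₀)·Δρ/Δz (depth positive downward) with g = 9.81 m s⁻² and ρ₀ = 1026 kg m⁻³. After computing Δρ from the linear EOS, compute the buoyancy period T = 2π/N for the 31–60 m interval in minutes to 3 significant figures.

ΔT = -5.6 K, ΔS = -0.53 psu (deep − shallow).
Δρ/ρ₀ = −αΔT + βΔS = 6.72 × 10⁻⁴ − 4.187 × 10⁻⁴ = 2.533 × 10⁻⁴, so Δρ ≈ 0.2599 kg m⁻³.
N² = (g/ρ₀)·Δρ/Δz = g·(Δρ/ρ₀)/Δz = 9.81 × 2.533 × 10⁻⁴ / 29 = 8.5685 × 10⁻⁵ s⁻².
N = √(8.5685 × 10⁻⁵) = 9.2566 × 10⁻³ rad s⁻¹ → T = 2π/N = 678.78 s = 11.313 min ≈ 11.3 min.

11.3 min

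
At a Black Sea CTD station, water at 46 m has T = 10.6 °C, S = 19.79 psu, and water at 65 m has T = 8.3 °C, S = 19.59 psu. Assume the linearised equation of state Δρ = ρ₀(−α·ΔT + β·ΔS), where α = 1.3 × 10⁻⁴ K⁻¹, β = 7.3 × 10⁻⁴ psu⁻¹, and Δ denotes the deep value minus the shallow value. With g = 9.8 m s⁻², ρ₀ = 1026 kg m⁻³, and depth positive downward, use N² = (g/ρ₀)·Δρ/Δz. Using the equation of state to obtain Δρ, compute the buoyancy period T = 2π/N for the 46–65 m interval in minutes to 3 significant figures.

ΔT = -2.3 K, ΔS = -0.20 psu (deep − shallow).
Δρ/ρ₀ = −αΔT + βΔS = 2.99 × 10⁻⁴ − 1.46 × 10⁻⁴ = 1.53 × 10⁻⁴, so Δρ ≈ 0.1570 kg m⁻³.
N² = (g/ρ₀)·Δρ/Δz = g·(Δρ/ρ₀)/Δz = 9.8 × 1.53 × 10⁻⁴ / 19 = 7.8916 × 10⁻⁵ s⁻².
N = √(7.8916 × 10⁻⁵) = 8.8835 × 10⁻³ rad s⁻¹ → T = 2π/N = 707.29 s = 11.788 min ≈ 11.8 min.

11.8 min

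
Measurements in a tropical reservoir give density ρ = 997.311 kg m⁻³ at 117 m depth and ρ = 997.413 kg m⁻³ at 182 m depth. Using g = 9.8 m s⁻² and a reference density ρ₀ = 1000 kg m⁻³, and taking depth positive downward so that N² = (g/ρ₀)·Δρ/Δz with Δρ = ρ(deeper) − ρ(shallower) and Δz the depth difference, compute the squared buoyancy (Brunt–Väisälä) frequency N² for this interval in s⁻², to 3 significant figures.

Δρ = 997.413 − 997.311 = 0.102 kg m⁻³ over Δz = 182 − 117 = 65 m.
N² = (9.8/1000) × (0.102/65) = 1.5378 × 10⁻⁵ s⁻² ≈ 1.54 × 10⁻⁵ s⁻².

1.54 × 10⁻⁵ s⁻²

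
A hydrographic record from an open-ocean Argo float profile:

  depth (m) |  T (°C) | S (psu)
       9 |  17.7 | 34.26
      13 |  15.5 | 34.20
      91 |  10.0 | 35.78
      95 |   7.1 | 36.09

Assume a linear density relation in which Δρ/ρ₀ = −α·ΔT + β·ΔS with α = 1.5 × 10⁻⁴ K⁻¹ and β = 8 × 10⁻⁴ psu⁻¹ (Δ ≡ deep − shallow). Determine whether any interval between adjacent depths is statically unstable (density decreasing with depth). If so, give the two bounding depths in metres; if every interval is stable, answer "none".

none

Evaluate Δρ/ρ₀ = −αΔT + βΔS across each adjacent pair:
  9–13 m: −αΔT+βΔS = −(1.5 × 10⁻⁴)(-2.2)+(8 × 10⁻⁴)(-0.06) = 2.8 × 10⁻⁴ → stable
  13–91 m: −αΔT+βΔS = −(1.5 × 10⁻⁴)(-5.5)+(8 × 10⁻⁴)(+1.58) = 2.1 × 10⁻³ → stable
  91–95 m: −αΔT+βΔS = −(1.5 × 10⁻⁴)(-2.9)+(8 × 10⁻⁴)(+0.31) = 6.8 × 10⁻⁴ → stable
Every interval has Δρ > 0: the column is stably stratified throughout.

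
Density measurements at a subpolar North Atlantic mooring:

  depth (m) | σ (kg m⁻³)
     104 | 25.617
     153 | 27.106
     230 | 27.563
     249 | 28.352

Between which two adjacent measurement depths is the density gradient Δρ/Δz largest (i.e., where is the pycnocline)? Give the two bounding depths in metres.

230–249 m

Compute the density gradient over each adjacent pair:
  104–153 m: Δρ/Δz = 1.489/49 = 0.030 kg m⁻⁴
  153–230 m: Δρ/Δz = 0.457/77 = 5.9 × 10⁻³ kg m⁻⁴
  230–249 m: Δρ/Δz = 0.789/19 = 0.042 kg m⁻⁴
The largest gradient is in the 230–249 m interval — the pycnocline.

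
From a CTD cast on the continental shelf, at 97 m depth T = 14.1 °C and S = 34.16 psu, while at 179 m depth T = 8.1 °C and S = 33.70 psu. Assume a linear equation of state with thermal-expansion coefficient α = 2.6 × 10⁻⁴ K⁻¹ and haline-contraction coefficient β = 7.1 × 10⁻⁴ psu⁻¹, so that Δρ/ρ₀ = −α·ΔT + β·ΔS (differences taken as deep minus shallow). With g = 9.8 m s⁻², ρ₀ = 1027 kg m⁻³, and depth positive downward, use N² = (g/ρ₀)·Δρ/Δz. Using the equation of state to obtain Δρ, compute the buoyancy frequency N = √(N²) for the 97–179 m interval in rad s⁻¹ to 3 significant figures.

ΔT = -6.0 K, ΔS = -0.46 psu (deep − shallow).
Δρ/ρ₀ = −αΔT + βΔS = 1.56 × 10⁻³ − 3.266 × 10⁻⁴ = 1.2334 × 10⁻³, so Δρ ≈ 1.267 kg m⁻³.
N² = (g/ρ₀)·Δρ/Δz = g·(Δρ/ρ₀)/Δz = 9.8 × 1.2334 × 10⁻³ / 82 = 1.4741 × 10⁻⁴ s⁻².
N = √(1.4741 × 10⁻⁴) = 0.012141 rad s⁻¹ ≈ 0.0121 rad s⁻¹.

0.0121 rad s⁻¹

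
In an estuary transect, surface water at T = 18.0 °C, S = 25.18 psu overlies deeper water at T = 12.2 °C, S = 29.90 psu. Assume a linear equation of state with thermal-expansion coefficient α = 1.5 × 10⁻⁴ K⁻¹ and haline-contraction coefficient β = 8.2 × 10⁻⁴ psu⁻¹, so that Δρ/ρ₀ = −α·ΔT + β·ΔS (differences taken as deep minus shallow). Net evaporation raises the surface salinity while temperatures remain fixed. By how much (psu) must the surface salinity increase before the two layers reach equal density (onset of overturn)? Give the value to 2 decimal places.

Neutral buoyancy requires −α(T_deep − T_surf) + β(S_deep − S_surf′) = 0.
S_surf′ = S_deep − (α/β)·ΔT = 29.90 − (1.5 × 10⁻⁴/8.2 × 10⁻⁴)·(-5.8) = 30.9610 psu.
Increase required: 30.9610 − 25.18 = 5.7810 psu.

5.78 psu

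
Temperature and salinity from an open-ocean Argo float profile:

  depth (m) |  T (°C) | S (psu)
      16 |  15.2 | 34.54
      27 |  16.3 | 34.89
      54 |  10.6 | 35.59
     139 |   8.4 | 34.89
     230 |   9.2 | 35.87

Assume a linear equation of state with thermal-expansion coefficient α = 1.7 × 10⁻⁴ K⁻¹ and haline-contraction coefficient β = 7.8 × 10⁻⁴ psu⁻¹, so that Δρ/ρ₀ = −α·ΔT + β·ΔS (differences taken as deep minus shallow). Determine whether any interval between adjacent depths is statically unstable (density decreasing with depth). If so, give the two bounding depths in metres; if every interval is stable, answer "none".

Evaluate Δρ/ρ₀ = −αΔT + βΔS across each adjacent pair:
  16–27 m: −αΔT+βΔS = −(1.7 × 10⁻⁴)(+1.1)+(7.8 × 10⁻⁴)(+0.35) = 8.6 × 10⁻⁵ → stable
  27–54 m: −αΔT+βΔS = −(1.7 × 10⁻⁴)(-5.7)+(7.8 × 10⁻⁴)(+0.70) = 1.5 × 10⁻³ → stable
  54–139 m: −αΔT+βΔS = −(1.7 × 10⁻⁴)(-2.2)+(7.8 × 10⁻⁴)(-0.70) = -1.7 × 10⁻⁴ → UNSTABLE
  139–230 m: −αΔT+βΔS = −(1.7 × 10⁻⁴)(+0.8)+(7.8 × 10⁻⁴)(+0.98) = 6.3 × 10⁻⁴ → stable
The 54–139 m interval has Δρ < 0: lighter water underlies denser water.

54–139 m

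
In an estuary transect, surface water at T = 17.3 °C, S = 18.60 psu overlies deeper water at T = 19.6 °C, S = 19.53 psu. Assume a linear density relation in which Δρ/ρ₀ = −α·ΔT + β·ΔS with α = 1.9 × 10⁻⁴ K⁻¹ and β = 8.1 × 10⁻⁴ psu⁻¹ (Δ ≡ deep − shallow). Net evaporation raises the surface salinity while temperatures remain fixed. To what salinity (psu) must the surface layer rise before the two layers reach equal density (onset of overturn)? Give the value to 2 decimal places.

18.99 psu

Neutral buoyancy requires −α(T_deep − T_surf) + β(S_deep − S_surf′) = 0.
S_surf′ = S_deep − (α/β)·ΔT = 19.53 − (1.9 × 10⁻⁴/8.1 × 10⁻⁴)·(+2.3) = 18.9905 psu.
Increase required: 18.9905 − 18.60 = 0.3905 psu.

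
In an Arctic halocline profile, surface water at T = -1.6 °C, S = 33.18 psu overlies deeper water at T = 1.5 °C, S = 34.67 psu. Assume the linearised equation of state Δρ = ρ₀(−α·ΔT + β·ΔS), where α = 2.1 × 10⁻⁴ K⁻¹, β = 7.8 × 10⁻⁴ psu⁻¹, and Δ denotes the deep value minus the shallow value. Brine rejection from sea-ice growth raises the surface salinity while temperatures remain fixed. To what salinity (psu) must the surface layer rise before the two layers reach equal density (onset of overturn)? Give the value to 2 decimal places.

33.84 psu

Neutral buoyancy requires −α(T_deep − T_surf) + β(S_deep − S_surf′) = 0.
S_surf′ = S_deep − (α/β)·ΔT = 34.67 − (2.1 × 10⁻⁴/7.8 × 10⁻⁴)·(+3.1) = 33.8354 psu.
Increase required: 33.8354 − 33.18 = 0.6554 psu.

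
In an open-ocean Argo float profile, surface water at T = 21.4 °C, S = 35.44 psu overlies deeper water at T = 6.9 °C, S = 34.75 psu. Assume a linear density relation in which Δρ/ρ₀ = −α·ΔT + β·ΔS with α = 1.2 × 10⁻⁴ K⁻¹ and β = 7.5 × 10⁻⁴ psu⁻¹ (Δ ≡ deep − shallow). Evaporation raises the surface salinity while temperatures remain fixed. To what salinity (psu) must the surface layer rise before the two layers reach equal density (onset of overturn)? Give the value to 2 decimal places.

37.07 psu

Neutral buoyancy requires −α(T_deep − T_surf) + β(S_deep − S_surf′) = 0.
S_surf′ = S_deep − (α/β)·ΔT = 34.75 − (1.2 × 10⁻⁴/7.5 × 10⁻⁴)·(-14.5) = 37.0700 psu.
Increase required: 37.0700 − 35.44 = 1.6300 psu.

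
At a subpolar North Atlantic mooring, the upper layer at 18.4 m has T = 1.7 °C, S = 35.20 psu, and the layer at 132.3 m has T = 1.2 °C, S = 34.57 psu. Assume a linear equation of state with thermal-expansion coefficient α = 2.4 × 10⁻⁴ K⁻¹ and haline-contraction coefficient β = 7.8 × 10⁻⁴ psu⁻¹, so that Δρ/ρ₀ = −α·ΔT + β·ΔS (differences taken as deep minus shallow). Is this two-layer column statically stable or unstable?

unstable

ΔT = 1.2 − 1.7 = -0.5 K and ΔS = 34.57 − 35.20 = -0.63 psu (deep − shallow).
−αΔT = 1.20 × 10⁻⁴; βΔS = -4.914 × 10⁻⁴; sum Δρ/ρ₀ = -3.714 × 10⁻⁴.
Δρ/ρ₀ < 0, so Δρ < 0: deeper water is lighter → statically unstable; the column would overturn.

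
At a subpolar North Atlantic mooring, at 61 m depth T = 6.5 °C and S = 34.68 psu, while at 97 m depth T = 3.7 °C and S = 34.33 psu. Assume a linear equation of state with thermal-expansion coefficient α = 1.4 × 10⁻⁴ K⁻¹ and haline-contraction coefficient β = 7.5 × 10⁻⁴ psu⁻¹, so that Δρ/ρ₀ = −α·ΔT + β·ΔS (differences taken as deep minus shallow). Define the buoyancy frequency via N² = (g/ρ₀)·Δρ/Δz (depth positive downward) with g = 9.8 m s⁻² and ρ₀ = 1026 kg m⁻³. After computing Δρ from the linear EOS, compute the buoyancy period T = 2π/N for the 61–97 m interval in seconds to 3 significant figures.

ΔT = -2.8 K, ΔS = -0.35 psu (deep − shallow).
Δρ/ρ₀ = −αΔT + βΔS = 3.92 × 10⁻⁴ − 2.625 × 10⁻⁴ = 1.295 × 10⁻⁴, so Δρ ≈ 0.1329 kg m⁻³.
N² = (g/ρ₀)·Δρ/Δz = g·(Δρ/ρ₀)/Δz = 9.8 × 1.295 × 10⁻⁴ / 36 = 3.5253 × 10⁻⁵ s⁻².
N = √(3.5253 × 10⁻⁵) = 5.9374 × 10⁻³ rad s⁻¹ → T = 2π/N = 1.0582 × 10³ s ≈ 1.06 × 10³ s.

1.06 × 10³ s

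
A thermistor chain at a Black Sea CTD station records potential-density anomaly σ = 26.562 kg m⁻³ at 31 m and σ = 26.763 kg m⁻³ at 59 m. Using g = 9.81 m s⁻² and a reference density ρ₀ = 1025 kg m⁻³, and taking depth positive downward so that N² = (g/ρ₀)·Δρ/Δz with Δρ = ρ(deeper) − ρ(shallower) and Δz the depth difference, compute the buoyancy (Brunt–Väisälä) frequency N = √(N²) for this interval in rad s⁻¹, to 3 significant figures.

Δρ = 1026.763 − 1026.562 = 0.201 kg m⁻³ over Δz = 59 − 31 = 28 m.
N² = (9.81/1025) × (0.201/28) = 6.8704 × 10⁻⁵ s⁻².
N = √(6.8704 × 10⁻⁵) = 8.2888 × 10⁻³ rad s⁻¹ ≈ 8.29 × 10⁻³ rad s⁻¹.

8.29 × 10⁻³ rad s⁻¹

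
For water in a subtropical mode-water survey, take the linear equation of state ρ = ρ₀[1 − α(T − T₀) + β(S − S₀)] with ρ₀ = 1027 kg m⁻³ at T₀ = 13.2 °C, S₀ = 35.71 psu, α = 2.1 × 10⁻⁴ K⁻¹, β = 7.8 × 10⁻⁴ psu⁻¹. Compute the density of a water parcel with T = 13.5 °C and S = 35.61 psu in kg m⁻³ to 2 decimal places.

1026.86 kg m⁻³

T − T₀ = +0.3 K, S − S₀ = -0.10 psu.
Bracket = 1 − α·(+0.3) + β·(-0.10) = 1 + (-1.41 × 10⁻⁴) = 0.9998590.
ρ = 1027 × 0.9998590 = 1026.86 kg m⁻³.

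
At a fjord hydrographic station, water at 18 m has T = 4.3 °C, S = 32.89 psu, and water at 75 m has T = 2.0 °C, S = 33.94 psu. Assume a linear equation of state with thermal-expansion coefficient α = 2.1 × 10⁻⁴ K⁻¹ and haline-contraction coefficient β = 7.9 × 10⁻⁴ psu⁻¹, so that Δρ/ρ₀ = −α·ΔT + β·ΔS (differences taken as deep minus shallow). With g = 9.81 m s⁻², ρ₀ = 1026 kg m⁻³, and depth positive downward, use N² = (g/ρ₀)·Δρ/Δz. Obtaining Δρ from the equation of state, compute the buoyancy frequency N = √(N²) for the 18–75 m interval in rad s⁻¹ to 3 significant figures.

ΔT = -2.3 K, ΔS = +1.05 psu (deep − shallow).
Δρ/ρ₀ = −αΔT + βΔS = 4.83 × 10⁻⁴ + 8.295 × 10⁻⁴ = 1.3125 × 10⁻³, so Δρ ≈ 1.347 kg m⁻³.
N² = (g/ρ₀)·Δρ/Δz = g·(Δρ/ρ₀)/Δz = 9.81 × 1.3125 × 10⁻³ / 57 = 2.2589 × 10⁻⁴ s⁻².
N = √(2.2589 × 10⁻⁴) = 0.015030 rad s⁻¹ ≈ 0.0150 rad s⁻¹.

0.0150 rad s⁻¹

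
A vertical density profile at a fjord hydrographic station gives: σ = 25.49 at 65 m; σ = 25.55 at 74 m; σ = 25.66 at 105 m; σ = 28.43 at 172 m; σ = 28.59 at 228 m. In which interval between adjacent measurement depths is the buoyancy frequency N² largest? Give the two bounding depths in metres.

105–172 m

Compute the density gradient over each adjacent pair:
  65–74 m: Δρ/Δz = 0.06/9 = 6.7 × 10⁻³ kg m⁻⁴
  74–105 m: Δρ/Δz = 0.11/31 = 3.5 × 10⁻³ kg m⁻⁴
  105–172 m: Δρ/Δz = 2.77/67 = 0.041 kg m⁻⁴
  172–228 m: Δρ/Δz = 0.16/56 = 2.9 × 10⁻³ kg m⁻⁴
The largest gradient is in the 105–172 m interval — the pycnocline.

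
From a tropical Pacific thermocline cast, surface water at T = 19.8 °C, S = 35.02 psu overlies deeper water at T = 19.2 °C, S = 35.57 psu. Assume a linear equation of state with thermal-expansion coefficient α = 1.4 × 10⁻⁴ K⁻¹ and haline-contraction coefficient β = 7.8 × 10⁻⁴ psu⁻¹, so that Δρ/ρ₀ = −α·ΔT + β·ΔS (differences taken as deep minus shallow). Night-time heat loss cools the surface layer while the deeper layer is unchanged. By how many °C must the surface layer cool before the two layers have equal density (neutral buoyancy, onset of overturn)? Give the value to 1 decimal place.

Neutral buoyancy requires Δρ = 0, i.e. −α(T_deep − T_surf′) + β(S_deep − S_surf) = 0.
T_surf′ = T_deep − (β/α)·ΔS = 19.2 − (7.8 × 10⁻⁴/1.4 × 10⁻⁴)·(+0.55) = 16.136 °C.
Cooling required: 19.8 − (16.136) = 3.664 °C.

3.7 °C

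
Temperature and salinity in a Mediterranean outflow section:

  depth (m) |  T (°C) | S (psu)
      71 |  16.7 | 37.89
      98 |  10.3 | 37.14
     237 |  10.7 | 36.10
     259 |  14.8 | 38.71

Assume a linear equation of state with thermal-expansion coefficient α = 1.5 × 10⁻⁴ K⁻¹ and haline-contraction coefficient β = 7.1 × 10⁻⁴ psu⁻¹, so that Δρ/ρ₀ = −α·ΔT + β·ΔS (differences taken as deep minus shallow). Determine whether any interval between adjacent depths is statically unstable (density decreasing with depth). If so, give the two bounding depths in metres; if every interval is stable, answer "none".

98–237 m

Evaluate Δρ/ρ₀ = −αΔT + βΔS across each adjacent pair:
  71–98 m: −αΔT+βΔS = −(1.5 × 10⁻⁴)(-6.4)+(7.1 × 10⁻⁴)(-0.75) = 4.3 × 10⁻⁴ → stable
  98–237 m: −αΔT+βΔS = −(1.5 × 10⁻⁴)(+0.4)+(7.1 × 10⁻⁴)(-1.04) = -8.0 × 10⁻⁴ → UNSTABLE
  237–259 m: −αΔT+βΔS = −(1.5 × 10⁻⁴)(+4.1)+(7.1 × 10⁻⁴)(+2.61) = 1.2 × 10⁻³ → stable
The 98–237 m interval has Δρ < 0: lighter water underlies denser water.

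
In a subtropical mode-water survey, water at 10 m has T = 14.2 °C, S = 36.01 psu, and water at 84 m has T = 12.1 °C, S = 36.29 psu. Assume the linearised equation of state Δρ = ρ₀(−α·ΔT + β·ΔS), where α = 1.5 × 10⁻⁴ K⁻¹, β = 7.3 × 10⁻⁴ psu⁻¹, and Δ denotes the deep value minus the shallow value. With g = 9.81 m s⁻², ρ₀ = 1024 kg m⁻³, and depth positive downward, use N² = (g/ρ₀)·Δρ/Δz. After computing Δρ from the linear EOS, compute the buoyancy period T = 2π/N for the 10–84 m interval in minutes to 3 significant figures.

12.6 min

ΔT = -2.1 K, ΔS = +0.28 psu (deep − shallow).
Δρ/ρ₀ = −αΔT + βΔS = 3.15 × 10⁻⁴ + 2.044 × 10⁻⁴ = 5.194 × 10⁻⁴, so Δρ ≈ 0.5319 kg m⁻³.
N² = (g/ρ₀)·Δρ/Δz = g·(Δρ/ρ₀)/Δz = 9.81 × 5.194 × 10⁻⁴ / 74 = 6.8856 × 10⁻⁵ s⁻².
N = √(6.8856 × 10⁻⁵) = 8.2980 × 10⁻³ rad s⁻¹ → T = 2π/N = 757.19 s = 12.620 min ≈ 12.6 min.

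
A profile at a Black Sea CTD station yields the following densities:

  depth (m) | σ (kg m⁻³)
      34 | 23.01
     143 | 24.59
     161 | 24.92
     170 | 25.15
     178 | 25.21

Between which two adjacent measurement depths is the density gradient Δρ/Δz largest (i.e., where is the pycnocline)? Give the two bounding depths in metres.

161–170 m

Compute the density gradient over each adjacent pair:
  34–143 m: Δρ/Δz = 1.58/109 = 0.014 kg m⁻⁴
  143–161 m: Δρ/Δz = 0.33/18 = 0.018 kg m⁻⁴
  161–170 m: Δρ/Δz = 0.23/9 = 0.026 kg m⁻⁴
  170–178 m: Δρ/Δz = 0.06/8 = 7.5 × 10⁻³ kg m⁻⁴
The largest gradient is in the 161–170 m interval — the pycnocline.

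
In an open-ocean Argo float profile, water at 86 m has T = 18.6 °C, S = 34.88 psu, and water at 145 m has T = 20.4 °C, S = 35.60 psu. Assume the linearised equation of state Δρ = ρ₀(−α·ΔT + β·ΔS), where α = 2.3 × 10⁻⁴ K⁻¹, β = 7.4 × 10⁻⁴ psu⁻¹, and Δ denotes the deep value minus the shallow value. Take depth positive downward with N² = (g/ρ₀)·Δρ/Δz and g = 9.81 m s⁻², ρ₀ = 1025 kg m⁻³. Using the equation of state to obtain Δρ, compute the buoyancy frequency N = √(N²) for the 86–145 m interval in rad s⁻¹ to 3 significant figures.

4.44 × 10⁻³ rad s⁻¹

ΔT = +1.8 K, ΔS = +0.72 psu (deep − shallow).
Δρ/ρ₀ = −αΔT + βΔS = -4.14 × 10⁻⁴ + 5.328 × 10⁻⁴ = 1.188 × 10⁻⁴, so Δρ ≈ 0.1218 kg m⁻³.
N² = (g/ρ₀)·Δρ/Δz = g·(Δρ/ρ₀)/Δz = 9.81 × 1.188 × 10⁻⁴ / 59 = 1.9753 × 10⁻⁵ s⁻².
N = √(1.9753 × 10⁻⁵) = 4.4444 × 10⁻³ rad s⁻¹ ≈ 4.44 × 10⁻³ rad s⁻¹.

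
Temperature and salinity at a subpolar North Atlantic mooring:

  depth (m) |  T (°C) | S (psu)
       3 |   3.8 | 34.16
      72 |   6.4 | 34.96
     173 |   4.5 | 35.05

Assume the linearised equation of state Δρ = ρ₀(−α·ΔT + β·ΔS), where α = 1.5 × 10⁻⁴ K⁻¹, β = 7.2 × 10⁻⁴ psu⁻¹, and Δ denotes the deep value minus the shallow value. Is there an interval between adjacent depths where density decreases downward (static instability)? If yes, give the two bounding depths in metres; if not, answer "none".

none

Evaluate Δρ/ρ₀ = −αΔT + βΔS across each adjacent pair:
  3–72 m: −αΔT+βΔS = −(1.5 × 10⁻⁴)(+2.6)+(7.2 × 10⁻⁴)(+0.80) = 1.9 × 10⁻⁴ → stable
  72–173 m: −αΔT+βΔS = −(1.5 × 10⁻⁴)(-1.9)+(7.2 × 10⁻⁴)(+0.09) = 3.5 × 10⁻⁴ → stable
Every interval has Δρ > 0: the column is stably stratified throughout.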